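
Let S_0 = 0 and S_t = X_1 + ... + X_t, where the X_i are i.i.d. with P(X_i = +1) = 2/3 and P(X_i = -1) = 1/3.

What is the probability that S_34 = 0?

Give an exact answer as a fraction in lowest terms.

To be at 0 after 34 steps: need exactly 17 steps of +1 and 17 of -1.
Number of such sequences: C(34,17) = 2333606220
Each has probability (2/3)^17 · (1/3)^17 = 131072/16677181699666569
P = 2333606220 · 131072/16677181699666569 = 11328534609920/617673396283947

Answer: 11328534609920/617673396283947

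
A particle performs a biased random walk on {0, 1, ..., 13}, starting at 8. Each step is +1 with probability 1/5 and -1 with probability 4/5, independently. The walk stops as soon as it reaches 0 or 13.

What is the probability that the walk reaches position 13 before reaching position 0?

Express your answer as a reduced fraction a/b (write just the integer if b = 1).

Biased walk: p = 1/5, q = 4/5, r = q/p = 4
Gambler's ruin: P(hit 13 before 0 | start at 8) = (1 - r^a)/(1 - r^N)
r^8 = 65536; r^13 = 67108864
P = (1 - 65536) / (1 - 67108864) = -65535 / -67108863 = 21845/22369621

Answer: 21845/22369621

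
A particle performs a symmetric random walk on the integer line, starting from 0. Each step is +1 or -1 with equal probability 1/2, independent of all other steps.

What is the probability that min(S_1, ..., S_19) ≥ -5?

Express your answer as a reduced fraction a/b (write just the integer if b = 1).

Answer: 54587/65536

Derivation:
Let f(t,s) = #length-t paths at position s with S_1..S_t all ≥ -5.
f(t,s) = f(t-1,s-1) + f(t-1,s+1) for s ≥ -5; f(t,s) = 0 for s < -5.
t=0: f(0,0)=1
t=1: f(1,-1)=1 f(1,1)=1
t=2: f(2,-2)=1 f(2,0)=2 f(2,2)=1
t=3: f(3,-3)=1 f(3,-1)=3 f(3,1)=3 f(3,3)=1
t=4: f(4,-4)=1 f(4,-2)=4 f(4,0)=6 f(4,2)=4 f(4,4)=1
t=5: f(5,-5)=1 f(5,-3)=5 f(5,-1)=10 f(5,1)=10 f(5,3)=5 f(5,5)=1
t=6: f(6,-4)=6 f(6,-2)=15 f(6,0)=20 f(6,2)=15 f(6,4)=6 f(6,6)=1
t=7: f(7,-5)=6 f(7,-3)=21 f(7,-1)=35 f(7,1)=35 f(7,3)=21 f(7,5)=7 f(7,7)=1
t=8: f(8,-4)=27 f(8,-2)=56 f(8,0)=70 f(8,2)=56 f(8,4)=28 f(8,6)=8 f(8,8)=1
t=9: f(9,-5)=27 f(9,-3)=83 f(9,-1)=126 f(9,1)=126 f(9,3)=84 f(9,5)=36 f(9,7)=9 f(9,9)=1
t=10: f(10,-4)=110 f(10,-2)=209 f(10,0)=252 f(10,2)=210 f(10,4)=120 f(10,6)=45 f(10,8)=10 f(10,10)=1
t=11: f(11,-5)=110 f(11,-3)=319 f(11,-1)=461 f(11,1)=462 f(11,3)=330 f(11,5)=165 f(11,7)=55 f(11,9)=11 f(11,11)=1
t=12: f(12,-4)=429 f(12,-2)=780 f(12,0)=923 f(12,2)=792 f(12,4)=495 f(12,6)=220 f(12,8)=66 f(12,10)=12 f(12,12)=1
t=13: f(13,-5)=429 f(13,-3)=1209 f(13,-1)=1703 f(13,1)=1715 f(13,3)=1287 f(13,5)=715 f(13,7)=286 f(13,9)=78 f(13,11)=13 f(13,13)=1
t=14: f(14,-4)=1638 f(14,-2)=2912 f(14,0)=3418 f(14,2)=3002 f(14,4)=2002 f(14,6)=1001 f(14,8)=364 f(14,10)=91 f(14,12)=14 f(14,14)=1
t=15: f(15,-5)=1638 f(15,-3)=4550 f(15,-1)=6330 f(15,1)=6420 f(15,3)=5004 f(15,5)=3003 f(15,7)=1365 f(15,9)=455 f(15,11)=105 f(15,13)=15 f(15,15)=1
t=16: f(16,-4)=6188 f(16,-2)=10880 f(16,0)=12750 f(16,2)=11424 f(16,4)=8007 f(16,6)=4368 f(16,8)=1820 f(16,10)=560 f(16,12)=120 f(16,14)=16 f(16,16)=1
t=17: f(17,-5)=6188 f(17,-3)=17068 f(17,-1)=23630 f(17,1)=24174 f(17,3)=19431 f(17,5)=12375 f(17,7)=6188 f(17,9)=2380 f(17,11)=680 f(17,13)=136 f(17,15)=17 f(17,17)=1
t=18: f(18,-4)=23256 f(18,-2)=40698 f(18,0)=47804 f(18,2)=43605 f(18,4)=31806 f(18,6)=18563 f(18,8)=8568 f(18,10)=3060 f(18,12)=816 f(18,14)=153 f(18,16)=18 f(18,18)=1
t=19: f(19,-5)=23256 f(19,-3)=63954 f(19,-1)=88502 f(19,1)=91409 f(19,3)=75411 f(19,5)=50369 f(19,7)=27131 f(19,9)=11628 f(19,11)=3876 f(19,13)=969 f(19,15)=171 f(19,17)=19 f(19,19)=1
Σ_s f(19,s) = 436696
P = 436696/524288 = 54587/65536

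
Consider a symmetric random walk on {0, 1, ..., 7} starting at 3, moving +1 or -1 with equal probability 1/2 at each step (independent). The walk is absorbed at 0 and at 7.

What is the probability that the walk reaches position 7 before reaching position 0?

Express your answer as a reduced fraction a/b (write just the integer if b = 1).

Answer: 3/7

Derivation:
Symmetric walk (p = 1/2): the harmonic-function argument gives P(hit 7 before 0 | start at 3) = a/N.
P = 3/7 = 3/7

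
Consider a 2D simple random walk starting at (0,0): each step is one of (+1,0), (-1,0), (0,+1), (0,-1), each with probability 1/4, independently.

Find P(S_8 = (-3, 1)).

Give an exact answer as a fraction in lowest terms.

Answer: 49/2048

Derivation:
Let h be the number of horizontal steps (so 8-h are vertical). To end at (-3,1) need (h-3)/2 right-steps and ((8-h)+1)/2 up-steps.
Sum over h with 3 ≤ h ≤ 7, h ≡ 1 (mod 2), 8-h ≡ 1 (mod 2):
h=3: C(8,3)·C(3,0)·C(5,3) = 56·1·10 = 560
h=5: C(8,5)·C(5,1)·C(3,2) = 56·5·3 = 840
h=7: C(8,7)·C(7,2)·C(1,1) = 8·21·1 = 168
Total favorable: 1568
Total paths: 4^8 = 65536
P = 1568/65536 = 49/2048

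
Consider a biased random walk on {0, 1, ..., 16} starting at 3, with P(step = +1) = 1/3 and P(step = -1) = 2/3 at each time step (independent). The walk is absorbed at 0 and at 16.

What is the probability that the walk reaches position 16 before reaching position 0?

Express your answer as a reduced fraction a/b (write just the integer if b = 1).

Biased walk: p = 1/3, q = 2/3, r = q/p = 2
Gambler's ruin: P(hit 16 before 0 | start at 3) = (1 - r^a)/(1 - r^N)
r^3 = 8; r^16 = 65536
P = (1 - 8) / (1 - 65536) = -7 / -65535 = 7/65535

Answer: 7/65535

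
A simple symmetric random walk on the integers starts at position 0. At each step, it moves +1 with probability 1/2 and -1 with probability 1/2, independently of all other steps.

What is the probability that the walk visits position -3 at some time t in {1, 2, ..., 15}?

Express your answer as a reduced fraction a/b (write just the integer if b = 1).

Answer: 14893/32768

Derivation:
Count via complement. Let g(t,s) = #length-t paths at position s with S_1..S_t all ≠ -3.
g(t,s) = g(t-1,s-1) + g(t-1,s+1) for s ≠ -3; g(t,-3) = 0.
t=0: g(0,0)=1
t=1: g(1,-1)=1 g(1,1)=1
t=2: g(2,-2)=1 g(2,0)=2 g(2,2)=1
t=3: g(3,-1)=3 g(3,1)=3 g(3,3)=1
t=4: g(4,-2)=3 g(4,0)=6 g(4,2)=4 g(4,4)=1
t=5: g(5,-1)=9 g(5,1)=10 g(5,3)=5 g(5,5)=1
t=6: g(6,-2)=9 g(6,0)=19 g(6,2)=15 g(6,4)=6 g(6,6)=1
t=7: g(7,-1)=28 g(7,1)=34 g(7,3)=21 g(7,5)=7 g(7,7)=1
t=8: g(8,-2)=28 g(8,0)=62 g(8,2)=55 g(8,4)=28 g(8,6)=8 g(8,8)=1
t=9: g(9,-1)=90 g(9,1)=117 g(9,3)=83 g(9,5)=36 g(9,7)=9 g(9,9)=1
t=10: g(10,-2)=90 g(10,0)=207 g(10,2)=200 g(10,4)=119 g(10,6)=45 g(10,8)=10 g(10,10)=1
t=11: g(11,-1)=297 g(11,1)=407 g(11,3)=319 g(11,5)=164 g(11,7)=55 g(11,9)=11 g(11,11)=1
t=12: g(12,-2)=297 g(12,0)=704 g(12,2)=726 g(12,4)=483 g(12,6)=219 g(12,8)=66 g(12,10)=12 g(12,12)=1
t=13: g(13,-1)=1001 g(13,1)=1430 g(13,3)=1209 g(13,5)=702 g(13,7)=285 g(13,9)=78 g(13,11)=13 g(13,13)=1
t=14: g(14,-2)=1001 g(14,0)=2431 g(14,2)=2639 g(14,4)=1911 g(14,6)=987 g(14,8)=363 g(14,10)=91 g(14,12)=14 g(14,14)=1
t=15: g(15,-1)=3432 g(15,1)=5070 g(15,3)=4550 g(15,5)=2898 g(15,7)=1350 g(15,9)=454 g(15,11)=105 g(15,13)=15 g(15,15)=1
Paths never hitting -3: Σ_s g(15,s) = 17875
Paths hitting -3: 2^15 - 17875 = 14893
P = 14893/32768 = 14893/32768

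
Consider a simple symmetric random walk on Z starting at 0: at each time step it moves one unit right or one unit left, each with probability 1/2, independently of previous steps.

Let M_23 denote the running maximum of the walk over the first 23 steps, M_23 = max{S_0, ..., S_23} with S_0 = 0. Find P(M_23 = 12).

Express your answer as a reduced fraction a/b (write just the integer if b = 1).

Answer: 33649/8388608

Derivation:
Let M_23 = max(S_0,...,S_23). Use the reflection principle: for j ≥ 1, #{paths with M_23 ≥ j} = #{S_23 ≥ j} + #{S_23 ≥ j+1}.
By reflection, #{M_23 ≥ 12} = #{S_23 ≥ 12} + #{S_23 ≥ 13} = 44552 + 44552 = 89104.
#{M_23 ≥ 13} = #{S_23 ≥ 13} + #{S_23 ≥ 14} = 44552 + 10903 = 55455.
#{M_23 = 12} = 89104 - 55455 = 33649.
P(M_23 = 12) = 33649/8388608 = 33649/8388608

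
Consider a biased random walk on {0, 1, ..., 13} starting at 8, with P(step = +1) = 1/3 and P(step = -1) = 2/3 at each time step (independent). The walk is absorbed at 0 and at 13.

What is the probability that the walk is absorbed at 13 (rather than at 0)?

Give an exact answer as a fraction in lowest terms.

Answer: 255/8191

Derivation:
Biased walk: p = 1/3, q = 2/3, r = q/p = 2
Gambler's ruin: P(hit 13 before 0 | start at 8) = (1 - r^a)/(1 - r^N)
r^8 = 256; r^13 = 8192
P = (1 - 256) / (1 - 8192) = -255 / -8191 = 255/8191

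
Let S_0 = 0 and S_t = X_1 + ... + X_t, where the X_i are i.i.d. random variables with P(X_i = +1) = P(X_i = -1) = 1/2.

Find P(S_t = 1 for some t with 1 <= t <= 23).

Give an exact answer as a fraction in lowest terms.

Count via complement. Let g(t,s) = #length-t paths at position s with S_1..S_t all ≠ 1.
g(t,s) = g(t-1,s-1) + g(t-1,s+1) for s ≠ 1; g(t,1) = 0.
t=0: g(0,0)=1
t=1: g(1,-1)=1
t=2: g(2,-2)=1 g(2,0)=1
t=3: g(3,-3)=1 g(3,-1)=2
t=4: g(4,-4)=1 g(4,-2)=3 g(4,0)=2
t=5: g(5,-5)=1 g(5,-3)=4 g(5,-1)=5
t=6: g(6,-6)=1 g(6,-4)=5 g(6,-2)=9 g(6,0)=5
t=7: g(7,-7)=1 g(7,-5)=6 g(7,-3)=14 g(7,-1)=14
t=8: g(8,-8)=1 g(8,-6)=7 g(8,-4)=20 g(8,-2)=28 g(8,0)=14
t=9: g(9,-9)=1 g(9,-7)=8 g(9,-5)=27 g(9,-3)=48 g(9,-1)=42
t=10: g(10,-10)=1 g(10,-8)=9 g(10,-6)=35 g(10,-4)=75 g(10,-2)=90 g(10,0)=42
t=11: g(11,-11)=1 g(11,-9)=10 g(11,-7)=44 g(11,-5)=110 g(11,-3)=165 g(11,-1)=132
t=12: g(12,-12)=1 g(12,-10)=11 g(12,-8)=54 g(12,-6)=154 g(12,-4)=275 g(12,-2)=297 g(12,0)=132
t=13: g(13,-13)=1 g(13,-11)=12 g(13,-9)=65 g(13,-7)=208 g(13,-5)=429 g(13,-3)=572 g(13,-1)=429
t=14: g(14,-14)=1 g(14,-12)=13 g(14,-10)=77 g(14,-8)=273 g(14,-6)=637 g(14,-4)=1001 g(14,-2)=1001 g(14,0)=429
t=15: g(15,-15)=1 g(15,-13)=14 g(15,-11)=90 g(15,-9)=350 g(15,-7)=910 g(15,-5)=1638 g(15,-3)=2002 g(15,-1)=1430
t=16: g(16,-16)=1 g(16,-14)=15 g(16,-12)=104 g(16,-10)=440 g(16,-8)=1260 g(16,-6)=2548 g(16,-4)=3640 g(16,-2)=3432 g(16,0)=1430
t=17: g(17,-17)=1 g(17,-15)=16 g(17,-13)=119 g(17,-11)=544 g(17,-9)=1700 g(17,-7)=3808 g(17,-5)=6188 g(17,-3)=7072 g(17,-1)=4862
t=18: g(18,-18)=1 g(18,-16)=17 g(18,-14)=135 g(18,-12)=663 g(18,-10)=2244 g(18,-8)=5508 g(18,-6)=9996 g(18,-4)=13260 g(18,-2)=11934 g(18,0)=4862
t=19: g(19,-19)=1 g(19,-17)=18 g(19,-15)=152 g(19,-13)=798 g(19,-11)=2907 g(19,-9)=7752 g(19,-7)=15504 g(19,-5)=23256 g(19,-3)=25194 g(19,-1)=16796
t=20: g(20,-20)=1 g(20,-18)=19 g(20,-16)=170 g(20,-14)=950 g(20,-12)=3705 g(20,-10)=10659 g(20,-8)=23256 g(20,-6)=38760 g(20,-4)=48450 g(20,-2)=41990 g(20,0)=16796
t=21: g(21,-21)=1 g(21,-19)=20 g(21,-17)=189 g(21,-15)=1120 g(21,-13)=4655 g(21,-11)=14364 g(21,-9)=33915 g(21,-7)=62016 g(21,-5)=87210 g(21,-3)=90440 g(21,-1)=58786
t=22: g(22,-22)=1 g(22,-20)=21 g(22,-18)=209 g(22,-16)=1309 g(22,-14)=5775 g(22,-12)=19019 g(22,-10)=48279 g(22,-8)=95931 g(22,-6)=149226 g(22,-4)=177650 g(22,-2)=149226 g(22,0)=58786
t=23: g(23,-23)=1 g(23,-21)=22 g(23,-19)=230 g(23,-17)=1518 g(23,-15)=7084 g(23,-13)=24794 g(23,-11)=67298 g(23,-9)=144210 g(23,-7)=245157 g(23,-5)=326876 g(23,-3)=326876 g(23,-1)=208012
Paths never hitting 1: Σ_s g(23,s) = 1352078
Paths hitting 1: 2^23 - 1352078 = 7036530
P = 7036530/8388608 = 3518265/4194304

Answer: 3518265/4194304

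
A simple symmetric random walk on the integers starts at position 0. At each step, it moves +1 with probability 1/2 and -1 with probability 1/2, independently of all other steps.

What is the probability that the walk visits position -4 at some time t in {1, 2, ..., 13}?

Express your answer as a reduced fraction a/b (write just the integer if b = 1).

Count via complement. Let g(t,s) = #length-t paths at position s with S_1..S_t all ≠ -4.
g(t,s) = g(t-1,s-1) + g(t-1,s+1) for s ≠ -4; g(t,-4) = 0.
t=0: g(0,0)=1
t=1: g(1,-1)=1 g(1,1)=1
t=2: g(2,-2)=1 g(2,0)=2 g(2,2)=1
t=3: g(3,-3)=1 g(3,-1)=3 g(3,1)=3 g(3,3)=1
t=4: g(4,-2)=4 g(4,0)=6 g(4,2)=4 g(4,4)=1
t=5: g(5,-3)=4 g(5,-1)=10 g(5,1)=10 g(5,3)=5 g(5,5)=1
t=6: g(6,-2)=14 g(6,0)=20 g(6,2)=15 g(6,4)=6 g(6,6)=1
t=7: g(7,-3)=14 g(7,-1)=34 g(7,1)=35 g(7,3)=21 g(7,5)=7 g(7,7)=1
t=8: g(8,-2)=48 g(8,0)=69 g(8,2)=56 g(8,4)=28 g(8,6)=8 g(8,8)=1
t=9: g(9,-3)=48 g(9,-1)=117 g(9,1)=125 g(9,3)=84 g(9,5)=36 g(9,7)=9 g(9,9)=1
t=10: g(10,-2)=165 g(10,0)=242 g(10,2)=209 g(10,4)=120 g(10,6)=45 g(10,8)=10 g(10,10)=1
t=11: g(11,-3)=165 g(11,-1)=407 g(11,1)=451 g(11,3)=329 g(11,5)=165 g(11,7)=55 g(11,9)=11 g(11,11)=1
t=12: g(12,-2)=572 g(12,0)=858 g(12,2)=780 g(12,4)=494 g(12,6)=220 g(12,8)=66 g(12,10)=12 g(12,12)=1
t=13: g(13,-3)=572 g(13,-1)=1430 g(13,1)=1638 g(13,3)=1274 g(13,5)=714 g(13,7)=286 g(13,9)=78 g(13,11)=13 g(13,13)=1
Paths never hitting -4: Σ_s g(13,s) = 6006
Paths hitting -4: 2^13 - 6006 = 2186
P = 2186/8192 = 1093/4096

Answer: 1093/4096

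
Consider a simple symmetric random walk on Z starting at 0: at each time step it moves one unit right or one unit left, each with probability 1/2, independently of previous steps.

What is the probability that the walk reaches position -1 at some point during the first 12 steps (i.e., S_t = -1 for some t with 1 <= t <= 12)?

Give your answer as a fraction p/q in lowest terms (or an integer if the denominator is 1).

Count via complement. Let g(t,s) = #length-t paths at position s with S_1..S_t all ≠ -1.
g(t,s) = g(t-1,s-1) + g(t-1,s+1) for s ≠ -1; g(t,-1) = 0.
t=0: g(0,0)=1
t=1: g(1,1)=1
t=2: g(2,0)=1 g(2,2)=1
t=3: g(3,1)=2 g(3,3)=1
t=4: g(4,0)=2 g(4,2)=3 g(4,4)=1
t=5: g(5,1)=5 g(5,3)=4 g(5,5)=1
t=6: g(6,0)=5 g(6,2)=9 g(6,4)=5 g(6,6)=1
t=7: g(7,1)=14 g(7,3)=14 g(7,5)=6 g(7,7)=1
t=8: g(8,0)=14 g(8,2)=28 g(8,4)=20 g(8,6)=7 g(8,8)=1
t=9: g(9,1)=42 g(9,3)=48 g(9,5)=27 g(9,7)=8 g(9,9)=1
t=10: g(10,0)=42 g(10,2)=90 g(10,4)=75 g(10,6)=35 g(10,8)=9 g(10,10)=1
t=11: g(11,1)=132 g(11,3)=165 g(11,5)=110 g(11,7)=44 g(11,9)=10 g(11,11)=1
t=12: g(12,0)=132 g(12,2)=297 g(12,4)=275 g(12,6)=154 g(12,8)=54 g(12,10)=11 g(12,12)=1
Paths never hitting -1: Σ_s g(12,s) = 924
Paths hitting -1: 2^12 - 924 = 3172
P = 3172/4096 = 793/1024

Answer: 793/1024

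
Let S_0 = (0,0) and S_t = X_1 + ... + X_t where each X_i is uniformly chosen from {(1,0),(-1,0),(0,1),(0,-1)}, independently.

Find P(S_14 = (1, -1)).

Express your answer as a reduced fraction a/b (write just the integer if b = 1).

Answer: 1288287/33554432

Derivation:
Let h be the number of horizontal steps (so 14-h are vertical). To end at (1,-1) need (h+1)/2 right-steps and ((14-h)-1)/2 up-steps.
Sum over h with 1 ≤ h ≤ 13, h ≡ 1 (mod 2), 14-h ≡ 1 (mod 2):
h=1: C(14,1)·C(1,1)·C(13,6) = 14·1·1716 = 24024
h=3: C(14,3)·C(3,2)·C(11,5) = 364·3·462 = 504504
h=5: C(14,5)·C(5,3)·C(9,4) = 2002·10·126 = 2522520
h=7: C(14,7)·C(7,4)·C(7,3) = 3432·35·35 = 4204200
h=9: C(14,9)·C(9,5)·C(5,2) = 2002·126·10 = 2522520
h=11: C(14,11)·C(11,6)·C(3,1) = 364·462·3 = 504504
h=13: C(14,13)·C(13,7)·C(1,0) = 14·1716·1 = 24024
Total favorable: 10306296
Total paths: 4^14 = 268435456
P = 10306296/268435456 = 1288287/33554432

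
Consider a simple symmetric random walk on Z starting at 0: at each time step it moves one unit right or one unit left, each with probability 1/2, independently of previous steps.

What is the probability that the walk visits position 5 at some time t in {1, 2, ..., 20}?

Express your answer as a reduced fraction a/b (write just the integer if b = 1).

Count via complement. Let g(t,s) = #length-t paths at position s with S_1..S_t all ≠ 5.
g(t,s) = g(t-1,s-1) + g(t-1,s+1) for s ≠ 5; g(t,5) = 0.
t=0: g(0,0)=1
t=1: g(1,-1)=1 g(1,1)=1
t=2: g(2,-2)=1 g(2,0)=2 g(2,2)=1
t=3: g(3,-3)=1 g(3,-1)=3 g(3,1)=3 g(3,3)=1
t=4: g(4,-4)=1 g(4,-2)=4 g(4,0)=6 g(4,2)=4 g(4,4)=1
t=5: g(5,-5)=1 g(5,-3)=5 g(5,-1)=10 g(5,1)=10 g(5,3)=5
t=6: g(6,-6)=1 g(6,-4)=6 g(6,-2)=15 g(6,0)=20 g(6,2)=15 g(6,4)=5
t=7: g(7,-7)=1 g(7,-5)=7 g(7,-3)=21 g(7,-1)=35 g(7,1)=35 g(7,3)=20
t=8: g(8,-8)=1 g(8,-6)=8 g(8,-4)=28 g(8,-2)=56 g(8,0)=70 g(8,2)=55 g(8,4)=20
t=9: g(9,-9)=1 g(9,-7)=9 g(9,-5)=36 g(9,-3)=84 g(9,-1)=126 g(9,1)=125 g(9,3)=75
t=10: g(10,-10)=1 g(10,-8)=10 g(10,-6)=45 g(10,-4)=120 g(10,-2)=210 g(10,0)=251 g(10,2)=200 g(10,4)=75
t=11: g(11,-11)=1 g(11,-9)=11 g(11,-7)=55 g(11,-5)=165 g(11,-3)=330 g(11,-1)=461 g(11,1)=451 g(11,3)=275
t=12: g(12,-12)=1 g(12,-10)=12 g(12,-8)=66 g(12,-6)=220 g(12,-4)=495 g(12,-2)=791 g(12,0)=912 g(12,2)=726 g(12,4)=275
t=13: g(13,-13)=1 g(13,-11)=13 g(13,-9)=78 g(13,-7)=286 g(13,-5)=715 g(13,-3)=1286 g(13,-1)=1703 g(13,1)=1638 g(13,3)=1001
t=14: g(14,-14)=1 g(14,-12)=14 g(14,-10)=91 g(14,-8)=364 g(14,-6)=1001 g(14,-4)=2001 g(14,-2)=2989 g(14,0)=3341 g(14,2)=2639 g(14,4)=1001
t=15: g(15,-15)=1 g(15,-13)=15 g(15,-11)=105 g(15,-9)=455 g(15,-7)=1365 g(15,-5)=3002 g(15,-3)=4990 g(15,-1)=6330 g(15,1)=5980 g(15,3)=3640
t=16: g(16,-16)=1 g(16,-14)=16 g(16,-12)=120 g(16,-10)=560 g(16,-8)=1820 g(16,-6)=4367 g(16,-4)=7992 g(16,-2)=11320 g(16,0)=12310 g(16,2)=9620 g(16,4)=3640
t=17: g(17,-17)=1 g(17,-15)=17 g(17,-13)=136 g(17,-11)=680 g(17,-9)=2380 g(17,-7)=6187 g(17,-5)=12359 g(17,-3)=19312 g(17,-1)=23630 g(17,1)=21930 g(17,3)=13260
t=18: g(18,-18)=1 g(18,-16)=18 g(18,-14)=153 g(18,-12)=816 g(18,-10)=3060 g(18,-8)=8567 g(18,-6)=18546 g(18,-4)=31671 g(18,-2)=42942 g(18,0)=45560 g(18,2)=35190 g(18,4)=13260
t=19: g(19,-19)=1 g(19,-17)=19 g(19,-15)=171 g(19,-13)=969 g(19,-11)=3876 g(19,-9)=11627 g(19,-7)=27113 g(19,-5)=50217 g(19,-3)=74613 g(19,-1)=88502 g(19,1)=80750 g(19,3)=48450
t=20: g(20,-20)=1 g(20,-18)=20 g(20,-16)=190 g(20,-14)=1140 g(20,-12)=4845 g(20,-10)=15503 g(20,-8)=38740 g(20,-6)=77330 g(20,-4)=124830 g(20,-2)=163115 g(20,0)=169252 g(20,2)=129200 g(20,4)=48450
Paths never hitting 5: Σ_s g(20,s) = 772616
Paths hitting 5: 2^20 - 772616 = 275960
P = 275960/1048576 = 34495/131072

Answer: 34495/131072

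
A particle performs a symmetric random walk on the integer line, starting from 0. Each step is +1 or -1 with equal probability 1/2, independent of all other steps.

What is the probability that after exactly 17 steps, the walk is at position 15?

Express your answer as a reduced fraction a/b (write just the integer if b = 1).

To reach position 15 after 17 steps: need 16 steps of +1 and 1 of -1.
Favorable paths: C(17,16) = 17
Total paths: 2^17 = 131072
P = 17/131072 = 17/131072

Answer: 17/131072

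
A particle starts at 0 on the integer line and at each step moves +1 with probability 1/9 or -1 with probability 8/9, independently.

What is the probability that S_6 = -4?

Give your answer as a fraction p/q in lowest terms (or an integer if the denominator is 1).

To reach position -4 after 6 steps: need 1 step of +1 and 5 steps of -1.
Number of such sequences: C(6,1) = 6
Each has probability (1/9)^1 · (8/9)^5 = 32768/531441
P = 6 · 32768/531441 = 65536/177147

Answer: 65536/177147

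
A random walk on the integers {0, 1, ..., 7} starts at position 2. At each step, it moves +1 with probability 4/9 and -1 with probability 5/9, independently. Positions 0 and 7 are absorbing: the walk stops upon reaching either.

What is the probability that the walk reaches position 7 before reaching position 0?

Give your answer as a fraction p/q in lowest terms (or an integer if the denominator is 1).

Answer: 9216/61741

Derivation:
Biased walk: p = 4/9, q = 5/9, r = q/p = 5/4
Gambler's ruin: P(hit 7 before 0 | start at 2) = (1 - r^a)/(1 - r^N)
r^2 = 25/16; r^7 = 78125/16384
P = (1 - 25/16) / (1 - 78125/16384) = -9/16 / -61741/16384 = 9216/61741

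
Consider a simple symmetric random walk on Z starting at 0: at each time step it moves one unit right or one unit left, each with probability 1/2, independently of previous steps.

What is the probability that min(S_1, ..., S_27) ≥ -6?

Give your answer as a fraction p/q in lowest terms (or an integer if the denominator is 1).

Let f(t,s) = #length-t paths at position s with S_1..S_t all ≥ -6.
f(t,s) = f(t-1,s-1) + f(t-1,s+1) for s ≥ -6; f(t,s) = 0 for s < -6.
t=0: f(0,0)=1
t=1: f(1,-1)=1 f(1,1)=1
t=2: f(2,-2)=1 f(2,0)=2 f(2,2)=1
t=3: f(3,-3)=1 f(3,-1)=3 f(3,1)=3 f(3,3)=1
t=4: f(4,-4)=1 f(4,-2)=4 f(4,0)=6 f(4,2)=4 f(4,4)=1
t=5: f(5,-5)=1 f(5,-3)=5 f(5,-1)=10 f(5,1)=10 f(5,3)=5 f(5,5)=1
t=6: f(6,-6)=1 f(6,-4)=6 f(6,-2)=15 f(6,0)=20 f(6,2)=15 f(6,4)=6 f(6,6)=1
t=7: f(7,-5)=7 f(7,-3)=21 f(7,-1)=35 f(7,1)=35 f(7,3)=21 f(7,5)=7 f(7,7)=1
t=8: f(8,-6)=7 f(8,-4)=28 f(8,-2)=56 f(8,0)=70 f(8,2)=56 f(8,4)=28 f(8,6)=8 f(8,8)=1
t=9: f(9,-5)=35 f(9,-3)=84 f(9,-1)=126 f(9,1)=126 f(9,3)=84 f(9,5)=36 f(9,7)=9 f(9,9)=1
t=10: f(10,-6)=35 f(10,-4)=119 f(10,-2)=210 f(10,0)=252 f(10,2)=210 f(10,4)=120 f(10,6)=45 f(10,8)=10 f(10,10)=1
t=11: f(11,-5)=154 f(11,-3)=329 f(11,-1)=462 f(11,1)=462 f(11,3)=330 f(11,5)=165 f(11,7)=55 f(11,9)=11 f(11,11)=1
t=12: f(12,-6)=154 f(12,-4)=483 f(12,-2)=791 f(12,0)=924 f(12,2)=792 f(12,4)=495 f(12,6)=220 f(12,8)=66 f(12,10)=12 f(12,12)=1
t=13: f(13,-5)=637 f(13,-3)=1274 f(13,-1)=1715 f(13,1)=1716 f(13,3)=1287 f(13,5)=715 f(13,7)=286 f(13,9)=78 f(13,11)=13 f(13,13)=1
t=14: f(14,-6)=637 f(14,-4)=1911 f(14,-2)=2989 f(14,0)=3431 f(14,2)=3003 f(14,4)=2002 f(14,6)=1001 f(14,8)=364 f(14,10)=91 f(14,12)=14 f(14,14)=1
t=15: f(15,-5)=2548 f(15,-3)=4900 f(15,-1)=6420 f(15,1)=6434 f(15,3)=5005 f(15,5)=3003 f(15,7)=1365 f(15,9)=455 f(15,11)=105 f(15,13)=15 f(15,15)=1
t=16: f(16,-6)=2548 f(16,-4)=7448 f(16,-2)=11320 f(16,0)=12854 f(16,2)=11439 f(16,4)=8008 f(16,6)=4368 f(16,8)=1820 f(16,10)=560 f(16,12)=120 f(16,14)=16 f(16,16)=1
t=17: f(17,-5)=9996 f(17,-3)=18768 f(17,-1)=24174 f(17,1)=24293 f(17,3)=19447 f(17,5)=12376 f(17,7)=6188 f(17,9)=2380 f(17,11)=680 f(17,13)=136 f(17,15)=17 f(17,17)=1
t=18: f(18,-6)=9996 f(18,-4)=28764 f(18,-2)=42942 f(18,0)=48467 f(18,2)=43740 f(18,4)=31823 f(18,6)=18564 f(18,8)=8568 f(18,10)=3060 f(18,12)=816 f(18,14)=153 f(18,16)=18 f(18,18)=1
t=19: f(19,-5)=38760 f(19,-3)=71706 f(19,-1)=91409 f(19,1)=92207 f(19,3)=75563 f(19,5)=50387 f(19,7)=27132 f(19,9)=11628 f(19,11)=3876 f(19,13)=969 f(19,15)=171 f(19,17)=19 f(19,19)=1
t=20: f(20,-6)=38760 f(20,-4)=110466 f(20,-2)=163115 f(20,0)=183616 f(20,2)=167770 f(20,4)=125950 f(20,6)=77519 f(20,8)=38760 f(20,10)=15504 f(20,12)=4845 f(20,14)=1140 f(20,16)=190 f(20,18)=20 f(20,20)=1
t=21: f(21,-5)=149226 f(21,-3)=273581 f(21,-1)=346731 f(21,1)=351386 f(21,3)=293720 f(21,5)=203469 f(21,7)=116279 f(21,9)=54264 f(21,11)=20349 f(21,13)=5985 f(21,15)=1330 f(21,17)=210 f(21,19)=21 f(21,21)=1
t=22: f(22,-6)=149226 f(22,-4)=422807 f(22,-2)=620312 f(22,0)=698117 f(22,2)=645106 f(22,4)=497189 f(22,6)=319748 f(22,8)=170543 f(22,10)=74613 f(22,12)=26334 f(22,14)=7315 f(22,16)=1540 f(22,18)=231 f(22,20)=22 f(22,22)=1
t=23: f(23,-5)=572033 f(23,-3)=1043119 f(23,-1)=1318429 f(23,1)=1343223 f(23,3)=1142295 f(23,5)=816937 f(23,7)=490291 f(23,9)=245156 f(23,11)=100947 f(23,13)=33649 f(23,15)=8855 f(23,17)=1771 f(23,19)=253 f(23,21)=23 f(23,23)=1
t=24: f(24,-6)=572033 f(24,-4)=1615152 f(24,-2)=2361548 f(24,0)=2661652 f(24,2)=2485518 f(24,4)=1959232 f(24,6)=1307228 f(24,8)=735447 f(24,10)=346103 f(24,12)=134596 f(24,14)=42504 f(24,16)=10626 f(24,18)=2024 f(24,20)=276 f(24,22)=24 f(24,24)=1
t=25: f(25,-5)=2187185 f(25,-3)=3976700 f(25,-1)=5023200 f(25,1)=5147170 f(25,3)=4444750 f(25,5)=3266460 f(25,7)=2042675 f(25,9)=1081550 f(25,11)=480699 f(25,13)=177100 f(25,15)=53130 f(25,17)=12650 f(25,19)=2300 f(25,21)=300 f(25,23)=25 f(25,25)=1
t=26: f(26,-6)=2187185 f(26,-4)=6163885 f(26,-2)=8999900 f(26,0)=10170370 f(26,2)=9591920 f(26,4)=7711210 f(26,6)=5309135 f(26,8)=3124225 f(26,10)=1562249 f(26,12)=657799 f(26,14)=230230 f(26,16)=65780 f(26,18)=14950 f(26,20)=2600 f(26,22)=325 f(26,24)=26 f(26,26)=1
t=27: f(27,-5)=8351070 f(27,-3)=15163785 f(27,-1)=19170270 f(27,1)=19762290 f(27,3)=17303130 f(27,5)=13020345 f(27,7)=8433360 f(27,9)=4686474 f(27,11)=2220048 f(27,13)=888029 f(27,15)=296010 f(27,17)=80730 f(27,19)=17550 f(27,21)=2925 f(27,23)=351 f(27,25)=27 f(27,27)=1
Σ_s f(27,s) = 109396395
P = 109396395/134217728 = 109396395/134217728

Answer: 109396395/134217728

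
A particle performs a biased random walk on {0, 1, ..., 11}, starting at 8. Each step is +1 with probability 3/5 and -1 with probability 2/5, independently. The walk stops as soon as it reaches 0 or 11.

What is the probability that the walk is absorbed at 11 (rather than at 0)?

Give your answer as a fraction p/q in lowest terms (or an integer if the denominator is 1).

Answer: 170235/175099

Derivation:
Biased walk: p = 3/5, q = 2/5, r = q/p = 2/3
Gambler's ruin: P(hit 11 before 0 | start at 8) = (1 - r^a)/(1 - r^N)
r^8 = 256/6561; r^11 = 2048/177147
P = (1 - 256/6561) / (1 - 2048/177147) = 6305/6561 / 175099/177147 = 170235/175099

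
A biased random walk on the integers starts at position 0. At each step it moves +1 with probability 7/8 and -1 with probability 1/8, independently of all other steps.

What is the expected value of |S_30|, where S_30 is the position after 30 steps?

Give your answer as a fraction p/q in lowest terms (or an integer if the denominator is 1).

Answer: 870426605860731278833409415/38685626227668133590597632

Derivation:
S_30 takes values m ≡ 0 (mod 2) with |m| ≤ 30; P(S_30=m) = C(30,(30+m)/2) · (7/8)^((30+m)/2) · (1/8)^((30-m)/2).
Distribution: P(S=-30)=1/1237940039285380274899124224, P(S=-28)=105/618970019642690137449562112, P(S=-26)=21315/1237940039285380274899124224, P(S=-24)=348145/309485009821345068724781056, P(S=-22)=65799405/1237940039285380274899124224, P(S=-20)=1197549171/618970019642690137449562112, P(S=-18)=69857034975/1237940039285380274899124224, P(S=-16)=209571104925/154742504910672534362390528, P(S=-14)=33740947892925/1237940039285380274899124224, P(S=-12)=288672554195025/618970019642690137449562112, P(S=-10)=8486973093333735/1237940039285380274899124224, P(S=-8)=27004005296970975/309485009821345068724781056, P(S=-6)=1197177568165713225/1237940039285380274899124224, P(S=-4)=5801706676495379475/618970019642690137449562112, P(S=-2)=98629013500421451075/1237940039285380274899124224, P(S=0)=46026872966863343835/77371252455336267181195264, P(S=2)=4832821661520651102675/1237940039285380274899124224, P(S=4)=13929897730265406119475/618970019642690137449562112, P(S=6)=140846743717127995208025/1237940039285380274899124224, P(S=8)=155672716739983573650975/309485009821345068724781056, P(S=10)=2397359837795747034225015/1237940039285380274899124224, P(S=12)=3995599729659578390375025/618970019642690137449562112, P(S=14)=22883889360777585326693325/1237940039285380274899124224, P(S=16)=6964661979367091186384925/154742504910672534362390528, P(S=18)=113756145662995822710953775/1237940039285380274899124224, P(S=20)=95555162356916491077201171/618970019642690137449562112, P(S=22)=257263898653236706746310845/1237940039285380274899124224, P(S=24)=66698047798987294341636145/309485009821345068724781056, P(S=26)=200094143396961883024908435/1237940039285380274899124224, P(S=28)=48298586337197695902564105/618970019642690137449562112, P(S=30)=22539340290692258087863249/1237940039285380274899124224
E[|S_30|] = Σ_m |m|·P(S_30=m) = 870426605860731278833409415/38685626227668133590597632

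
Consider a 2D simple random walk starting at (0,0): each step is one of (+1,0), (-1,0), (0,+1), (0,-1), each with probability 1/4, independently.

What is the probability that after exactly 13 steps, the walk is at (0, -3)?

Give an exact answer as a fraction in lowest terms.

Answer: 1656369/67108864

Derivation:
Let h be the number of horizontal steps (so 13-h are vertical). To end at (0,-3) need (h+0)/2 right-steps and ((13-h)-3)/2 up-steps.
Sum over h with 0 ≤ h ≤ 10, h ≡ 0 (mod 2), 13-h ≡ 1 (mod 2):
h=0: C(13,0)·C(0,0)·C(13,5) = 1·1·1287 = 1287
h=2: C(13,2)·C(2,1)·C(11,4) = 78·2·330 = 51480
h=4: C(13,4)·C(4,2)·C(9,3) = 715·6·84 = 360360
h=6: C(13,6)·C(6,3)·C(7,2) = 1716·20·21 = 720720
h=8: C(13,8)·C(8,4)·C(5,1) = 1287·70·5 = 450450
h=10: C(13,10)·C(10,5)·C(3,0) = 286·252·1 = 72072
Total favorable: 1656369
Total paths: 4^13 = 67108864
P = 1656369/67108864 = 1656369/67108864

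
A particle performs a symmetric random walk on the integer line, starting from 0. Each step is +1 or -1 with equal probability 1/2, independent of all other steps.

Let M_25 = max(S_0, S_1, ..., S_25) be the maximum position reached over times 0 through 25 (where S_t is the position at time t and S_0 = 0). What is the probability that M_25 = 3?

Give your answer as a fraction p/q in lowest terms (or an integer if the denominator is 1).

Let M_25 = max(S_0,...,S_25). Use the reflection principle: for j ≥ 1, #{paths with M_25 ≥ j} = #{S_25 ≥ j} + #{S_25 ≥ j+1}.
By reflection, #{M_25 ≥ 3} = #{S_25 ≥ 3} + #{S_25 ≥ 4} = 11576916 + 7119516 = 18696432.
#{M_25 ≥ 4} = #{S_25 ≥ 4} + #{S_25 ≥ 5} = 7119516 + 7119516 = 14239032.
#{M_25 = 3} = 18696432 - 14239032 = 4457400.
P(M_25 = 3) = 4457400/33554432 = 557175/4194304

Answer: 557175/4194304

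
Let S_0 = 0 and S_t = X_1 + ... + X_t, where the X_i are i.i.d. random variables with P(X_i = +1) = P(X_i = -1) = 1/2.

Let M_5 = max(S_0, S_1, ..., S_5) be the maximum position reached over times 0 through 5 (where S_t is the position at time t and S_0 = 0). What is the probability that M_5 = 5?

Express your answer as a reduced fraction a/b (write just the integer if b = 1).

Let M_5 = max(S_0,...,S_5). Use the reflection principle: for j ≥ 1, #{paths with M_5 ≥ j} = #{S_5 ≥ j} + #{S_5 ≥ j+1}.
By reflection, #{M_5 ≥ 5} = #{S_5 ≥ 5} + #{S_5 ≥ 6} = 1 + 0 = 1.
#{M_5 ≥ 6} = #{S_5 ≥ 6} + #{S_5 ≥ 7} = 0 + 0 = 0.
#{M_5 = 5} = 1 - 0 = 1.
P(M_5 = 5) = 1/32 = 1/32

Answer: 1/32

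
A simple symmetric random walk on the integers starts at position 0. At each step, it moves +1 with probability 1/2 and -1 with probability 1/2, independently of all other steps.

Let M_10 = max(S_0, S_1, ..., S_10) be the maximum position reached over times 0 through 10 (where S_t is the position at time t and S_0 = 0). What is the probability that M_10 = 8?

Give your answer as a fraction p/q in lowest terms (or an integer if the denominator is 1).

Let M_10 = max(S_0,...,S_10). Use the reflection principle: for j ≥ 1, #{paths with M_10 ≥ j} = #{S_10 ≥ j} + #{S_10 ≥ j+1}.
By reflection, #{M_10 ≥ 8} = #{S_10 ≥ 8} + #{S_10 ≥ 9} = 11 + 1 = 12.
#{M_10 ≥ 9} = #{S_10 ≥ 9} + #{S_10 ≥ 10} = 1 + 1 = 2.
#{M_10 = 8} = 12 - 2 = 10.
P(M_10 = 8) = 10/1024 = 5/512

Answer: 5/512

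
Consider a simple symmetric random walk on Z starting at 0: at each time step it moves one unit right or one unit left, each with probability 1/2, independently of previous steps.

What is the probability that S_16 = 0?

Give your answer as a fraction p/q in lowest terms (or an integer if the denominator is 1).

Answer: 6435/32768

Derivation:
To return to 0 after 16 steps: need exactly 8 steps of +1 and 8 of -1.
Favorable paths: C(16,8) = 12870
Total paths: 2^16 = 65536
P = 12870/65536 = 6435/32768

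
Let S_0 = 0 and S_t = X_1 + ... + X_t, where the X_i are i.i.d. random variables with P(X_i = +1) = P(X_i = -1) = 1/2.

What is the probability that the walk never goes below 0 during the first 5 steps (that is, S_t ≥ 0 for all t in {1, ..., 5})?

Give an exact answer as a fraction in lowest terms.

Let f(t,s) = #length-t paths at position s with S_1..S_t all ≥ 0.
f(t,s) = f(t-1,s-1) + f(t-1,s+1) for s ≥ 0; f(t,s) = 0 for s < 0.
t=0: f(0,0)=1
t=1: f(1,1)=1
t=2: f(2,0)=1 f(2,2)=1
t=3: f(3,1)=2 f(3,3)=1
t=4: f(4,0)=2 f(4,2)=3 f(4,4)=1
t=5: f(5,1)=5 f(5,3)=4 f(5,5)=1
Σ_s f(5,s) = 10
P = 10/32 = 5/16

Answer: 5/16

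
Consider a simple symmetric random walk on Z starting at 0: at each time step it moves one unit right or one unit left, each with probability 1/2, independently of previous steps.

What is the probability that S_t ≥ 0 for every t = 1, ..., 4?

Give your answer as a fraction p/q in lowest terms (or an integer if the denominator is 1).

Answer: 3/8

Derivation:
Let f(t,s) = #length-t paths at position s with S_1..S_t all ≥ 0.
f(t,s) = f(t-1,s-1) + f(t-1,s+1) for s ≥ 0; f(t,s) = 0 for s < 0.
t=0: f(0,0)=1
t=1: f(1,1)=1
t=2: f(2,0)=1 f(2,2)=1
t=3: f(3,1)=2 f(3,3)=1
t=4: f(4,0)=2 f(4,2)=3 f(4,4)=1
Σ_s f(4,s) = 6
P = 6/16 = 3/8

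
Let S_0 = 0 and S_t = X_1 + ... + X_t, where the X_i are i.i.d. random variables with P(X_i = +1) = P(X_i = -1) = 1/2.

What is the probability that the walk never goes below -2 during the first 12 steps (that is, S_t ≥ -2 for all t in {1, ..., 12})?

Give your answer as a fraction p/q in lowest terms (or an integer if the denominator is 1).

Let f(t,s) = #length-t paths at position s with S_1..S_t all ≥ -2.
f(t,s) = f(t-1,s-1) + f(t-1,s+1) for s ≥ -2; f(t,s) = 0 for s < -2.
t=0: f(0,0)=1
t=1: f(1,-1)=1 f(1,1)=1
t=2: f(2,-2)=1 f(2,0)=2 f(2,2)=1
t=3: f(3,-1)=3 f(3,1)=3 f(3,3)=1
t=4: f(4,-2)=3 f(4,0)=6 f(4,2)=4 f(4,4)=1
t=5: f(5,-1)=9 f(5,1)=10 f(5,3)=5 f(5,5)=1
t=6: f(6,-2)=9 f(6,0)=19 f(6,2)=15 f(6,4)=6 f(6,6)=1
t=7: f(7,-1)=28 f(7,1)=34 f(7,3)=21 f(7,5)=7 f(7,7)=1
t=8: f(8,-2)=28 f(8,0)=62 f(8,2)=55 f(8,4)=28 f(8,6)=8 f(8,8)=1
t=9: f(9,-1)=90 f(9,1)=117 f(9,3)=83 f(9,5)=36 f(9,7)=9 f(9,9)=1
t=10: f(10,-2)=90 f(10,0)=207 f(10,2)=200 f(10,4)=119 f(10,6)=45 f(10,8)=10 f(10,10)=1
t=11: f(11,-1)=297 f(11,1)=407 f(11,3)=319 f(11,5)=164 f(11,7)=55 f(11,9)=11 f(11,11)=1
t=12: f(12,-2)=297 f(12,0)=704 f(12,2)=726 f(12,4)=483 f(12,6)=219 f(12,8)=66 f(12,10)=12 f(12,12)=1
Σ_s f(12,s) = 2508
P = 2508/4096 = 627/1024

Answer: 627/1024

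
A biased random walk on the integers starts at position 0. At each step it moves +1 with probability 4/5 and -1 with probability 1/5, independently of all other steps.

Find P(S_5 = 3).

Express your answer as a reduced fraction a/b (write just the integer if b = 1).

To reach position 3 after 5 steps: need 4 steps of +1 and 1 step of -1.
Number of such sequences: C(5,4) = 5
Each has probability (4/5)^4 · (1/5)^1 = 256/3125
P = 5 · 256/3125 = 256/625

Answer: 256/625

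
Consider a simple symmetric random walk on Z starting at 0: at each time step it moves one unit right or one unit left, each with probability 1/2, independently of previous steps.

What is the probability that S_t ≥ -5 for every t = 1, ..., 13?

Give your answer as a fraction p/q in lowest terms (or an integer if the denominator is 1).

Let f(t,s) = #length-t paths at position s with S_1..S_t all ≥ -5.
f(t,s) = f(t-1,s-1) + f(t-1,s+1) for s ≥ -5; f(t,s) = 0 for s < -5.
t=0: f(0,0)=1
t=1: f(1,-1)=1 f(1,1)=1
t=2: f(2,-2)=1 f(2,0)=2 f(2,2)=1
t=3: f(3,-3)=1 f(3,-1)=3 f(3,1)=3 f(3,3)=1
t=4: f(4,-4)=1 f(4,-2)=4 f(4,0)=6 f(4,2)=4 f(4,4)=1
t=5: f(5,-5)=1 f(5,-3)=5 f(5,-1)=10 f(5,1)=10 f(5,3)=5 f(5,5)=1
t=6: f(6,-4)=6 f(6,-2)=15 f(6,0)=20 f(6,2)=15 f(6,4)=6 f(6,6)=1
t=7: f(7,-5)=6 f(7,-3)=21 f(7,-1)=35 f(7,1)=35 f(7,3)=21 f(7,5)=7 f(7,7)=1
t=8: f(8,-4)=27 f(8,-2)=56 f(8,0)=70 f(8,2)=56 f(8,4)=28 f(8,6)=8 f(8,8)=1
t=9: f(9,-5)=27 f(9,-3)=83 f(9,-1)=126 f(9,1)=126 f(9,3)=84 f(9,5)=36 f(9,7)=9 f(9,9)=1
t=10: f(10,-4)=110 f(10,-2)=209 f(10,0)=252 f(10,2)=210 f(10,4)=120 f(10,6)=45 f(10,8)=10 f(10,10)=1
t=11: f(11,-5)=110 f(11,-3)=319 f(11,-1)=461 f(11,1)=462 f(11,3)=330 f(11,5)=165 f(11,7)=55 f(11,9)=11 f(11,11)=1
t=12: f(12,-4)=429 f(12,-2)=780 f(12,0)=923 f(12,2)=792 f(12,4)=495 f(12,6)=220 f(12,8)=66 f(12,10)=12 f(12,12)=1
t=13: f(13,-5)=429 f(13,-3)=1209 f(13,-1)=1703 f(13,1)=1715 f(13,3)=1287 f(13,5)=715 f(13,7)=286 f(13,9)=78 f(13,11)=13 f(13,13)=1
Σ_s f(13,s) = 7436
P = 7436/8192 = 1859/2048

Answer: 1859/2048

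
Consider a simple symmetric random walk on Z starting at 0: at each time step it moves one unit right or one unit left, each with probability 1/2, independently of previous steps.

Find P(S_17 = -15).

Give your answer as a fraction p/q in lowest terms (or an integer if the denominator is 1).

Answer: 17/131072

Derivation:
To reach position -15 after 17 steps: need 1 step of +1 and 16 of -1.
Favorable paths: C(17,1) = 17
Total paths: 2^17 = 131072
P = 17/131072 = 17/131072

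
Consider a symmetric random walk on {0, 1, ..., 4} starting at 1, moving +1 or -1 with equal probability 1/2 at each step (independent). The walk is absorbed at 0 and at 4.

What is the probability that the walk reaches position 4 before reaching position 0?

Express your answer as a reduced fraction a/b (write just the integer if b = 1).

Symmetric walk (p = 1/2): the harmonic-function argument gives P(hit 4 before 0 | start at 1) = a/N.
P = 1/4 = 1/4

Answer: 1/4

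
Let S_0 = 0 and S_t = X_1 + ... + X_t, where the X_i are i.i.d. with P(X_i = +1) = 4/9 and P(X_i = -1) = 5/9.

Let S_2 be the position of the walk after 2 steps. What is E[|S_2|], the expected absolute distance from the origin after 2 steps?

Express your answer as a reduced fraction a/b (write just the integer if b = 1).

S_2 takes values m ≡ 0 (mod 2) with |m| ≤ 2; P(S_2=m) = C(2,(2+m)/2) · (4/9)^((2+m)/2) · (5/9)^((2-m)/2).
Distribution: P(S=-2)=25/81, P(S=0)=40/81, P(S=2)=16/81
E[|S_2|] = Σ_m |m|·P(S_2=m) = 82/81

Answer: 82/81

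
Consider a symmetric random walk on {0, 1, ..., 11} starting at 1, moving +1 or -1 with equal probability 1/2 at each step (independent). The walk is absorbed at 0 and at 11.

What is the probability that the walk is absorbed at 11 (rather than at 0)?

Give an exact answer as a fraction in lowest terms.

Answer: 1/11

Derivation:
Symmetric walk (p = 1/2): the harmonic-function argument gives P(hit 11 before 0 | start at 1) = a/N.
P = 1/11 = 1/11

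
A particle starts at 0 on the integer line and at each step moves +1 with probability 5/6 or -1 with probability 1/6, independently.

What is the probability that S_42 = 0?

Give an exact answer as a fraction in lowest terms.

To be at 0 after 42 steps: need exactly 21 steps of +1 and 21 of -1.
Number of such sequences: C(42,21) = 538257874440
Each has probability (5/6)^21 · (1/6)^21 = 476837158203125/481229803398374426442198455156736
P = 538257874440 · 476837158203125/481229803398374426442198455156736 = 10694223134517669677734375/20051241808265601101758268964864

Answer: 10694223134517669677734375/20051241808265601101758268964864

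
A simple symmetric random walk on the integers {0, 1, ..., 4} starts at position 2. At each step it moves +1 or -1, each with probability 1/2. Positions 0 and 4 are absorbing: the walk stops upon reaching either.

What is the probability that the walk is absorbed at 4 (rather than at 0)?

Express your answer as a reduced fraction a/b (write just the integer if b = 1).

Symmetric walk (p = 1/2): the harmonic-function argument gives P(hit 4 before 0 | start at 2) = a/N.
P = 2/4 = 1/2

Answer: 1/2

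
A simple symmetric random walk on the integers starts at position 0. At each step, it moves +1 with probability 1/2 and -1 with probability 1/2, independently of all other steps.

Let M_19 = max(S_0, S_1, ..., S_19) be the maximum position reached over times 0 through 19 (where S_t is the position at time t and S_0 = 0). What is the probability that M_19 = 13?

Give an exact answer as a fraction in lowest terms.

Answer: 969/524288

Derivation:
Let M_19 = max(S_0,...,S_19). Use the reflection principle: for j ≥ 1, #{paths with M_19 ≥ j} = #{S_19 ≥ j} + #{S_19 ≥ j+1}.
By reflection, #{M_19 ≥ 13} = #{S_19 ≥ 13} + #{S_19 ≥ 14} = 1160 + 191 = 1351.
#{M_19 ≥ 14} = #{S_19 ≥ 14} + #{S_19 ≥ 15} = 191 + 191 = 382.
#{M_19 = 13} = 1351 - 382 = 969.
P(M_19 = 13) = 969/524288 = 969/524288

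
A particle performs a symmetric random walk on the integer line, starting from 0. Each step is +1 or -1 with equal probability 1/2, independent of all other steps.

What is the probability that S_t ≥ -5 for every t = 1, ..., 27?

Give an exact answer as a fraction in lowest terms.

Let f(t,s) = #length-t paths at position s with S_1..S_t all ≥ -5.
f(t,s) = f(t-1,s-1) + f(t-1,s+1) for s ≥ -5; f(t,s) = 0 for s < -5.
t=0: f(0,0)=1
t=1: f(1,-1)=1 f(1,1)=1
t=2: f(2,-2)=1 f(2,0)=2 f(2,2)=1
t=3: f(3,-3)=1 f(3,-1)=3 f(3,1)=3 f(3,3)=1
t=4: f(4,-4)=1 f(4,-2)=4 f(4,0)=6 f(4,2)=4 f(4,4)=1
t=5: f(5,-5)=1 f(5,-3)=5 f(5,-1)=10 f(5,1)=10 f(5,3)=5 f(5,5)=1
t=6: f(6,-4)=6 f(6,-2)=15 f(6,0)=20 f(6,2)=15 f(6,4)=6 f(6,6)=1
t=7: f(7,-5)=6 f(7,-3)=21 f(7,-1)=35 f(7,1)=35 f(7,3)=21 f(7,5)=7 f(7,7)=1
t=8: f(8,-4)=27 f(8,-2)=56 f(8,0)=70 f(8,2)=56 f(8,4)=28 f(8,6)=8 f(8,8)=1
t=9: f(9,-5)=27 f(9,-3)=83 f(9,-1)=126 f(9,1)=126 f(9,3)=84 f(9,5)=36 f(9,7)=9 f(9,9)=1
t=10: f(10,-4)=110 f(10,-2)=209 f(10,0)=252 f(10,2)=210 f(10,4)=120 f(10,6)=45 f(10,8)=10 f(10,10)=1
t=11: f(11,-5)=110 f(11,-3)=319 f(11,-1)=461 f(11,1)=462 f(11,3)=330 f(11,5)=165 f(11,7)=55 f(11,9)=11 f(11,11)=1
t=12: f(12,-4)=429 f(12,-2)=780 f(12,0)=923 f(12,2)=792 f(12,4)=495 f(12,6)=220 f(12,8)=66 f(12,10)=12 f(12,12)=1
t=13: f(13,-5)=429 f(13,-3)=1209 f(13,-1)=1703 f(13,1)=1715 f(13,3)=1287 f(13,5)=715 f(13,7)=286 f(13,9)=78 f(13,11)=13 f(13,13)=1
t=14: f(14,-4)=1638 f(14,-2)=2912 f(14,0)=3418 f(14,2)=3002 f(14,4)=2002 f(14,6)=1001 f(14,8)=364 f(14,10)=91 f(14,12)=14 f(14,14)=1
t=15: f(15,-5)=1638 f(15,-3)=4550 f(15,-1)=6330 f(15,1)=6420 f(15,3)=5004 f(15,5)=3003 f(15,7)=1365 f(15,9)=455 f(15,11)=105 f(15,13)=15 f(15,15)=1
t=16: f(16,-4)=6188 f(16,-2)=10880 f(16,0)=12750 f(16,2)=11424 f(16,4)=8007 f(16,6)=4368 f(16,8)=1820 f(16,10)=560 f(16,12)=120 f(16,14)=16 f(16,16)=1
t=17: f(17,-5)=6188 f(17,-3)=17068 f(17,-1)=23630 f(17,1)=24174 f(17,3)=19431 f(17,5)=12375 f(17,7)=6188 f(17,9)=2380 f(17,11)=680 f(17,13)=136 f(17,15)=17 f(17,17)=1
t=18: f(18,-4)=23256 f(18,-2)=40698 f(18,0)=47804 f(18,2)=43605 f(18,4)=31806 f(18,6)=18563 f(18,8)=8568 f(18,10)=3060 f(18,12)=816 f(18,14)=153 f(18,16)=18 f(18,18)=1
t=19: f(19,-5)=23256 f(19,-3)=63954 f(19,-1)=88502 f(19,1)=91409 f(19,3)=75411 f(19,5)=50369 f(19,7)=27131 f(19,9)=11628 f(19,11)=3876 f(19,13)=969 f(19,15)=171 f(19,17)=19 f(19,19)=1
t=20: f(20,-4)=87210 f(20,-2)=152456 f(20,0)=179911 f(20,2)=166820 f(20,4)=125780 f(20,6)=77500 f(20,8)=38759 f(20,10)=15504 f(20,12)=4845 f(20,14)=1140 f(20,16)=190 f(20,18)=20 f(20,20)=1
t=21: f(21,-5)=87210 f(21,-3)=239666 f(21,-1)=332367 f(21,1)=346731 f(21,3)=292600 f(21,5)=203280 f(21,7)=116259 f(21,9)=54263 f(21,11)=20349 f(21,13)=5985 f(21,15)=1330 f(21,17)=210 f(21,19)=21 f(21,21)=1
t=22: f(22,-4)=326876 f(22,-2)=572033 f(22,0)=679098 f(22,2)=639331 f(22,4)=495880 f(22,6)=319539 f(22,8)=170522 f(22,10)=74612 f(22,12)=26334 f(22,14)=7315 f(22,16)=1540 f(22,18)=231 f(22,20)=22 f(22,22)=1
t=23: f(23,-5)=326876 f(23,-3)=898909 f(23,-1)=1251131 f(23,1)=1318429 f(23,3)=1135211 f(23,5)=815419 f(23,7)=490061 f(23,9)=245134 f(23,11)=100946 f(23,13)=33649 f(23,15)=8855 f(23,17)=1771 f(23,19)=253 f(23,21)=23 f(23,23)=1
t=24: f(24,-4)=1225785 f(24,-2)=2150040 f(24,0)=2569560 f(24,2)=2453640 f(24,4)=1950630 f(24,6)=1305480 f(24,8)=735195 f(24,10)=346080 f(24,12)=134595 f(24,14)=42504 f(24,16)=10626 f(24,18)=2024 f(24,20)=276 f(24,22)=24 f(24,24)=1
t=25: f(25,-5)=1225785 f(25,-3)=3375825 f(25,-1)=4719600 f(25,1)=5023200 f(25,3)=4404270 f(25,5)=3256110 f(25,7)=2040675 f(25,9)=1081275 f(25,11)=480675 f(25,13)=177099 f(25,15)=53130 f(25,17)=12650 f(25,19)=2300 f(25,21)=300 f(25,23)=25 f(25,25)=1
t=26: f(26,-4)=4601610 f(26,-2)=8095425 f(26,0)=9742800 f(26,2)=9427470 f(26,4)=7660380 f(26,6)=5296785 f(26,8)=3121950 f(26,10)=1561950 f(26,12)=657774 f(26,14)=230229 f(26,16)=65780 f(26,18)=14950 f(26,20)=2600 f(26,22)=325 f(26,24)=26 f(26,26)=1
t=27: f(27,-5)=4601610 f(27,-3)=12697035 f(27,-1)=17838225 f(27,1)=19170270 f(27,3)=17087850 f(27,5)=12957165 f(27,7)=8418735 f(27,9)=4683900 f(27,11)=2219724 f(27,13)=888003 f(27,15)=296009 f(27,17)=80730 f(27,19)=17550 f(27,21)=2925 f(27,23)=351 f(27,25)=27 f(27,27)=1
Σ_s f(27,s) = 100960110
P = 100960110/134217728 = 50480055/67108864

Answer: 50480055/67108864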